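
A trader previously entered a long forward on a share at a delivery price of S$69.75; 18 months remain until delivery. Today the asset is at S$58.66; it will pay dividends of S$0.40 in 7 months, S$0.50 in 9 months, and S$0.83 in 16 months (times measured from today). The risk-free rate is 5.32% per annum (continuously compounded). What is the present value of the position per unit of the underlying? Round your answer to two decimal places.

PV(remaining dividends) I = 0.40·e^(−0.0532·7/12) + 0.50·e^(−0.0532·9/12) + 0.83·e^(−0.0532·16/12) = 1.6414
Current forward F = (S − I)·e^(rT) = (58.66 − 1.6414)·e^(0.0532·18/12) = 57.0186 × 1.083070 = 61.7551
Value (long) = (F − K)·e^(−rT) = (61.7551 − 69.75) × 0.923301 = -7.3817
Value = -S$7.38

-S$7.38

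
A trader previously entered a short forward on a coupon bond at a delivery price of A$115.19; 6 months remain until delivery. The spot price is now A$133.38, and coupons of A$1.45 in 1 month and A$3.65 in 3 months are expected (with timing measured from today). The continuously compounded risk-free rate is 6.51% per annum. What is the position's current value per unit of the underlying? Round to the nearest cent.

-A$16.85

PV(remaining coupons) I = 1.45·e^(−0.0651·1/12) + 3.65·e^(−0.0651·3/12) = 5.0332
Current forward F = (S − I)·e^(rT) = (133.38 − 5.0332)·e^(0.0651·6/12) = 128.3468 × 1.033086 = 132.5933
Value (long) = (F − K)·e^(−rT) = (132.5933 − 115.19) × 0.967974 = 16.8459
Short position value = −(long value) = -A$16.85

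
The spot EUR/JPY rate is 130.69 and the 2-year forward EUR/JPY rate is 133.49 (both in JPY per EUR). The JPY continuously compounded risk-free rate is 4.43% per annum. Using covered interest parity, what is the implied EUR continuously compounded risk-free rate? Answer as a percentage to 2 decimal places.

3.37%

F = S·e^((r_JPY − r_EUR)T) ⇒ r_EUR = r_JPY − ln(F/S)/T
ln(133.49/130.69) = 0.021198; /(2) = 0.010599
r_EUR = 0.0443 − 0.010599 = 0.033701
r_EUR = 3.37%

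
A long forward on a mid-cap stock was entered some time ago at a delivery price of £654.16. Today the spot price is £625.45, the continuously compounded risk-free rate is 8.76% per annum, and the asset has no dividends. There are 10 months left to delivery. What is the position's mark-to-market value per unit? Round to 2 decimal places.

Current fair forward for the remaining 10 months: F = S·e^(r·T), r = 0.0876
F = 625.45 · e^(0.0876 × 10/12) = 625.45 × 1.075731 = 672.8160
Value of long forward = (F − K)·e^(−rT) = (672.8160 − 654.16) · e^(−0.0876·10/12)
= 18.6560 × 0.929601 = 17.34

£17.34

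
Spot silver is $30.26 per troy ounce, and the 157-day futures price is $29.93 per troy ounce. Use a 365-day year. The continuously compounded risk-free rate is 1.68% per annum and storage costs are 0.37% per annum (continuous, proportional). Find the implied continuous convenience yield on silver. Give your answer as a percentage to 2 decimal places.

4.60%

F = S·e^((r+u−y)T) ⇒ (r+u−y) = ln(F/S)/T
ln(29.93/30.26) = -0.010965; /T ⇒ -0.025492
y = r + u − ln(F/S)/T = 0.0168 + 0.0037 + 0.025492 = 0.045992
y = 4.60%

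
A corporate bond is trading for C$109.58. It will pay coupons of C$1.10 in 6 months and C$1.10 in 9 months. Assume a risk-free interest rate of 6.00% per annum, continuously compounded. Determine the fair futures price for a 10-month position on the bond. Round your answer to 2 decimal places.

C$112.97

PV(coupons) I = 1.10·e^(−0.0600·6/12) + 1.10·e^(−0.0600·9/12)
I = 1.0675 + 1.0516 = 2.1191
F = (S − I)·e^(rT) = (109.58 − 2.1191) · e^(0.0600·10/12)
= 107.4609 · e^0.050000 = 107.4609 × 1.051271 = C$112.97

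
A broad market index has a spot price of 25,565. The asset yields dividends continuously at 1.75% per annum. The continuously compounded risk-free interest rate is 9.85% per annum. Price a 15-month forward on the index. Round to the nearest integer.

F = S·e^((r − q)T) = 25565 · e^((0.0985 − 0.0175) × 15/12)
= 25565 · e^0.101250 = 25565 × 1.106553
F = 28,289

28,289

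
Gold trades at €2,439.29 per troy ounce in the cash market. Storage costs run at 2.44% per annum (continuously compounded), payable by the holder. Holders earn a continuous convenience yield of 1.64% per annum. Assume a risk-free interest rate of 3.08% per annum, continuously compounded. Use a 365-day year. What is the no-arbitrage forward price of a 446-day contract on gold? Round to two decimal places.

Net carry = r + u − y = 0.0308 + 0.0244 − 0.0164 = 0.0388
F = S·e^((r+u−y)T) = 2439.29 · e^(0.0388 × 446/365) = 2439.29 · e^0.04741041
= 2439.29 × 1.04855226 = €2,557.72 per troy ounce

€2,557.72 per troy ounce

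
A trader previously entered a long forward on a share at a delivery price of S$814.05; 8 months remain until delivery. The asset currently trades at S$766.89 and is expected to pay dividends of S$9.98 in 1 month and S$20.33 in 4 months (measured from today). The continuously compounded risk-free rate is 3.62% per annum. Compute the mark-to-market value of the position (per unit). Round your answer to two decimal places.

PV(remaining dividends) I = 9.98·e^(−0.0362·1/12) + 20.33·e^(−0.0362·4/12) = 30.0361
Current forward F = (S − I)·e^(rT) = (766.89 − 30.0361)·e^(0.0362·8/12) = 736.8539 × 1.024427 = 754.8530
Value (long) = (F − K)·e^(−rT) = (754.8530 − 814.05) × 0.976156 = -57.7855
Value = -S$57.79

-S$57.79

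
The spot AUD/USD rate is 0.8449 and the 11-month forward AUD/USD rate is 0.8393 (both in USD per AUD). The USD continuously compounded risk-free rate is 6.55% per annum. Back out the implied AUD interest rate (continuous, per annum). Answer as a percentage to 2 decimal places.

7.28%

F = S·e^((r_USD − r_AUD)T) ⇒ r_AUD = r_USD − ln(F/S)/T
ln(0.8393/0.8449) = -0.006650; /(11/12) = -0.007255
r_AUD = 0.0655 + 0.007255 = 0.072755
r_AUD = 7.28%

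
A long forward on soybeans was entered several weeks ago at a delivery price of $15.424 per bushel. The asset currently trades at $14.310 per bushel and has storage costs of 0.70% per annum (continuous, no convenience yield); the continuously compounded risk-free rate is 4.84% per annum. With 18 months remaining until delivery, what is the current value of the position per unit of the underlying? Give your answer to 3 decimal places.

Current fair forward for the remaining 18 months: F = S·e^((r + u)·T), (r + u) = 0.0484 + 0.0070 = 0.0554
F = 14.310 · e^(0.0554 × 18/12) = 14.310 × 1.086650 = 15.5500
Value of long forward = (F − K)·e^(−rT) = (15.5500 − 15.424) · e^(−0.0484·18/12)
= 0.1260 × 0.929973 = 0.117

$0.117 per bushel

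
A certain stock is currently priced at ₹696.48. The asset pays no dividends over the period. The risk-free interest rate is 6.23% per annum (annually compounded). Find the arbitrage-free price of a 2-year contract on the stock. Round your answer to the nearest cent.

₹785.96

F = S · (1+r)^T
= 696.48 × 1.128481
F = ₹785.96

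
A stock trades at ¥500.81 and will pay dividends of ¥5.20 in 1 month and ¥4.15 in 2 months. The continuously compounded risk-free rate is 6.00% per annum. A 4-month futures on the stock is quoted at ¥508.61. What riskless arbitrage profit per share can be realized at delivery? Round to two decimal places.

PV(dividends) I = 5.20·e^(−0.0600·1/12) + 4.15·e^(−0.0600·2/12) = 9.2828
Fair futures F* = (S − I)·e^(rT) = (500.81 − 9.2828)·e^0.020000 = 491.5272 × 1.020201 = 501.4565
Market ¥508.61 > fair 501.4565: forward overpriced → cash-and-carry (borrow at r, buy the stock and collect the dividends, short the forward).
Profit at T = |F_mkt − F*| = |508.61 − 501.4565| = ¥7.15 per share

¥7.15 per share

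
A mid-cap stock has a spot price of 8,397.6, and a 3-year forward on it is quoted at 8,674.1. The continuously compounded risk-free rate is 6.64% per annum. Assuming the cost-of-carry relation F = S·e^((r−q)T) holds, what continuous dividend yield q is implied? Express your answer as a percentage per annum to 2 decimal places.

From F = S·e^((r−q)T): (r − q) = ln(F/S)/T
ln(8674.1/8397.6) = ln(1.032926) = 0.032396
(r − q) = 0.032396 / (3) = 0.010799
q = r − ln(F/S)/T = 0.0664 − 0.010799 = 0.055601
q = 5.56%

5.56%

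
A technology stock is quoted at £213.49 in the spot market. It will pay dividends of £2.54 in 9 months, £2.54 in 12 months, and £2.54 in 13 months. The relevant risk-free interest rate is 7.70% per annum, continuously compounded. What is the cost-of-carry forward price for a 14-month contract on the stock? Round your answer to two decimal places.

PV(dividends) I = 2.54·e^(−0.0770·9/12) + 2.54·e^(−0.0770·12/12) + 2.54·e^(−0.0770·13/12)
I = 2.3975 + 2.3518 + 2.3367 = 7.0860
F = (S − I)·e^(rT) = (213.49 − 7.0860) · e^(0.0770·14/12)
= 206.4040 · e^0.089833 = 206.4040 × 1.093992 = £225.80

£225.80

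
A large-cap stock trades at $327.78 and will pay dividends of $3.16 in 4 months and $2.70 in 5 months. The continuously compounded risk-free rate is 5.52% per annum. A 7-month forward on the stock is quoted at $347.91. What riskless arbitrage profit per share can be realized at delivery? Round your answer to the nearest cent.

$15.33 per share

PV(dividends) I = 3.16·e^(−0.0552·4/12) + 2.70·e^(−0.0552·5/12) = 5.7410
Fair forward F* = (S − I)·e^(rT) = (327.78 − 5.7410)·e^0.032200 = 322.0390 × 1.032724 = 332.5774
Market $347.91 > fair 332.5774: forward overpriced → cash-and-carry (borrow at r, buy the stock and collect the dividends, short the forward).
Profit at T = |F_mkt − F*| = |347.91 − 332.5774| = $15.33 per share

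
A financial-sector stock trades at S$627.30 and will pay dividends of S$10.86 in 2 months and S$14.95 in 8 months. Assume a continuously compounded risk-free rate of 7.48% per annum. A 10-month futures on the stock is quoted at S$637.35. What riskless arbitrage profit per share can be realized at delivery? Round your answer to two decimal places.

S$3.74 per share

PV(dividends) I = 10.86·e^(−0.0748·2/12) + 14.95·e^(−0.0748·8/12) = 24.9482
Fair futures F* = (S − I)·e^(rT) = (627.30 − 24.9482)·e^0.062333 = 602.3518 × 1.064317 = 641.0933
Market S$637.35 < fair 641.0933: forward underpriced → reverse cash-and-carry (short the stock, invest proceeds at r, pay the dividends, go long the forward).
Profit at T = |F_mkt − F*| = |637.35 − 641.0933| = S$3.74 per share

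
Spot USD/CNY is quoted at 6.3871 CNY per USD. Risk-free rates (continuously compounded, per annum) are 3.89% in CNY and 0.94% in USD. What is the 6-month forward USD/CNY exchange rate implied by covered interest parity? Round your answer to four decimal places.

F = S·e^((r_CNY − r_USD)T) = 6.3871 · e^((0.0389 − 0.0094) × 6/12)
= 6.3871 · e^0.014750 = 6.3871 × 1.014859
F = 6.4820 CNY per USD

6.4820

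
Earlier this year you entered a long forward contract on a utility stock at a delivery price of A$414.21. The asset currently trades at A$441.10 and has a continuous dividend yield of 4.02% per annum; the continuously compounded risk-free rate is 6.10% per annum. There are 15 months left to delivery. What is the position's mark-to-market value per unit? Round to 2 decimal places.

Current fair forward for the remaining 15 months: F = S·e^((r − q)·T), (r − q) = 0.0610 − 0.0402 = 0.0208
F = 441.10 · e^(0.0208 × 15/12) = 441.10 × 1.026341 = 452.7190
Value of long forward = (F − K)·e^(−rT) = (452.7190 − 414.21) · e^(−0.0610·15/12)
= 38.5090 × 0.926585 = 35.68

A$35.68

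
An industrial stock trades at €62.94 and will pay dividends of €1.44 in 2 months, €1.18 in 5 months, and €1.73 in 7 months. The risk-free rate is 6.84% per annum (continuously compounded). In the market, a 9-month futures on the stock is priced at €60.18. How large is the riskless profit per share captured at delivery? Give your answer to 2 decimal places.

€1.62 per share

PV(dividends) I = 1.44·e^(−0.0684·2/12) + 1.18·e^(−0.0684·5/12) + 1.73·e^(−0.0684·7/12) = 4.2329
Fair futures F* = (S − I)·e^(rT) = (62.94 − 4.2329)·e^0.051300 = 58.7071 × 1.052639 = 61.7974
Market €60.18 < fair 61.7974: forward underpriced → reverse cash-and-carry (short the stock, invest proceeds at r, pay the dividends, go long the forward).
Profit at T = |F_mkt − F*| = |60.18 − 61.7974| = €1.62 per share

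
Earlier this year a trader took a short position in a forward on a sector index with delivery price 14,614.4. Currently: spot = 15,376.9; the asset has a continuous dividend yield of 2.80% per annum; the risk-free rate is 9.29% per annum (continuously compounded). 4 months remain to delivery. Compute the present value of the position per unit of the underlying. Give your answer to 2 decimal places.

-1065.27

Current fair forward for the remaining 4 months: F = S·e^((r − q)·T), (r − q) = 0.0929 − 0.0280 = 0.0649
F = 15376.9 · e^(0.0649 × 4/12) = 15376.9 × 1.02186903 = 15713.1779
Value of long forward = (F − K)·e^(−rT) = (15713.1779 − 14614.4) · e^(−0.0929·4/12)
= 1098.7779 × 0.96950789 = 1065.27
Short position value = −(long value) = -1065.27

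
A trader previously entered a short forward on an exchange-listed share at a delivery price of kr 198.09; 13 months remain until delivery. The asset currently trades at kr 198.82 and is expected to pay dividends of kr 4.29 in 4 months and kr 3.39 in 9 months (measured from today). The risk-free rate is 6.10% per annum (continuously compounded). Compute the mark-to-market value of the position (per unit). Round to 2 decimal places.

-kr 5.96

PV(remaining dividends) I = 4.29·e^(−0.0610·4/12) + 3.39·e^(−0.0610·9/12) = 7.4421
Current forward F = (S − I)·e^(rT) = (198.82 − 7.4421)·e^(0.0610·13/12) = 191.3779 × 1.068316 = 204.4521
Value (long) = (F − K)·e^(−rT) = (204.4521 − 198.09) × 0.936053 = 5.9553
Short position value = −(long value) = -kr 5.96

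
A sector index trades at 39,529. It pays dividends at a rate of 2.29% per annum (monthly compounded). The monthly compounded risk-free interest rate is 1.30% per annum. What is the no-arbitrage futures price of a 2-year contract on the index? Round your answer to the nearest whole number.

F = S · (1+r/12)^(12T) / (1+q/12)^(12T)
= 39529 × 1.026327 / 1.046819 = 39529 × 0.980425
F = 38,755

38,755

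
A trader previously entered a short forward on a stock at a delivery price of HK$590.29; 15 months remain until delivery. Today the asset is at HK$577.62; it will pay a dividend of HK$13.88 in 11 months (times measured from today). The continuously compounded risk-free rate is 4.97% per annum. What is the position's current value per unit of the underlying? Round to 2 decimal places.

PV(remaining dividends) I = 13.88·e^(−0.0497·11/12) = 13.2618
Current forward F = (S − I)·e^(rT) = (577.62 − 13.2618)·e^(0.0497·15/12) = 564.3582 × 1.064095 = 600.5307
Value (long) = (F − K)·e^(−rT) = (600.5307 − 590.29) × 0.939765 = 9.6239
Short position value = −(long value) = -HK$9.62

-HK$9.62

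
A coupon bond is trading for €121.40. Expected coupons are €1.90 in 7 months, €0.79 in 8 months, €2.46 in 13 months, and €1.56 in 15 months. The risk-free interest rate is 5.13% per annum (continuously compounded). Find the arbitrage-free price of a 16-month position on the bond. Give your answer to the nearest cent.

€123.14

PV(coupons) I = 1.90·e^(−0.0513·7/12) + 0.79·e^(−0.0513·8/12) + 2.46·e^(−0.0513·13/12) + 1.56·e^(−0.0513·15/12)
I = 1.8440 + 0.7634 + 2.3270 + 1.4631 = 6.3975
F = (S − I)·e^(rT) = (121.40 − 6.3975) · e^(0.0513·16/12)
= 115.0025 · e^0.068400 = 115.0025 × 1.070794 = €123.14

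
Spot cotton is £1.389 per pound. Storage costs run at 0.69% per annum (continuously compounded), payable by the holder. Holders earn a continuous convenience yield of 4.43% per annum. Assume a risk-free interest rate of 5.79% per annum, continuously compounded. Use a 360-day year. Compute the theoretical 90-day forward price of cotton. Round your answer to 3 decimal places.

£1.396 per pound

Net carry = r + u − y = 0.0579 + 0.0069 − 0.0443 = 0.0205
F = S·e^((r+u−y)T) = 1.389 · e^(0.0205 × 90/360) = 1.389 · e^0.005125
= 1.389 × 1.005138 = £1.396 per pound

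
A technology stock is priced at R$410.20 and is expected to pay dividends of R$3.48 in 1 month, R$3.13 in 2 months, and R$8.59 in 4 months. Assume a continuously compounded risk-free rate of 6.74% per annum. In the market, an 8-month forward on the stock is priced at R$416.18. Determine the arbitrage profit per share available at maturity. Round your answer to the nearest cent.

R$2.77 per share

PV(dividends) I = 3.48·e^(−0.0674·1/12) + 3.13·e^(−0.0674·2/12) + 8.59·e^(−0.0674·4/12) = 14.9547
Fair forward F* = (S − I)·e^(rT) = (410.20 − 14.9547)·e^0.044933 = 395.2453 × 1.045958 = 413.4100
Market R$416.18 > fair 413.4100: forward overpriced → cash-and-carry (borrow at r, buy the stock and collect the dividends, short the forward).
Profit at T = |F_mkt − F*| = |416.18 − 413.4100| = R$2.77 per share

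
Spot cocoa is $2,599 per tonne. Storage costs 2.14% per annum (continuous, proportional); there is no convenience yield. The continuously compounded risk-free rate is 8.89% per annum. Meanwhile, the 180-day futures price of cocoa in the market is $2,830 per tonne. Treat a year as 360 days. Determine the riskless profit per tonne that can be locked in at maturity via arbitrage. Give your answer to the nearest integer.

$84 per tonne

Fair futures: F* = S·e^(carry·T), with carry = (r + u) = 0.0889 + 0.0214 = 0.1103
F* = 2599 · e^(0.1103 × 180/360) = 2599 · e^0.055150 = 2599 × 1.056699 = $2746.3607
Market $2830 > fair $2746.3607: forward overpriced → cash-and-carry (buy spot, short the forward).
At maturity, profit = |F_mkt − F*| = |2830 − 2746.3607| = $84 per tonne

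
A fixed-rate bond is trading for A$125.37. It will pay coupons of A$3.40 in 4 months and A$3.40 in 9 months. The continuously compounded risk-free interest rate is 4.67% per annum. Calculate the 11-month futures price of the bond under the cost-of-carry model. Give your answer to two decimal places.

PV(coupons) I = 3.40·e^(−0.0467·4/12) + 3.40·e^(−0.0467·9/12)
I = 3.3475 + 3.2830 = 6.6305
F = (S − I)·e^(rT) = (125.37 − 6.6305) · e^(0.0467·11/12)
= 118.7395 · e^0.042808 = 118.7395 × 1.043737 = A$123.93

A$123.93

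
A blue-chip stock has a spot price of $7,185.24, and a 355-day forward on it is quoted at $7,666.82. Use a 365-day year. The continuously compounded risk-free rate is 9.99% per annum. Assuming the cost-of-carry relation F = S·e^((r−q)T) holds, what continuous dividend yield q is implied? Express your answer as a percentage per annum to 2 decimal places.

3.32%

From F = S·e^((r−q)T): (r − q) = ln(F/S)/T
ln(7666.82/7185.24) = ln(1.067024) = 0.064873
(r − q) = 0.064873 / (355/365) = 0.066700
q = r − ln(F/S)/T = 0.0999 − 0.066700 = 0.033200
q = 3.32%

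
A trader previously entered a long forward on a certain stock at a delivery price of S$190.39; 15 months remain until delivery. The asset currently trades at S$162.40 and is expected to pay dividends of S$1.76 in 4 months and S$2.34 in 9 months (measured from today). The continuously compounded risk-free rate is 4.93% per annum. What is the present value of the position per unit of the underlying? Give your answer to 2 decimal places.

PV(remaining dividends) I = 1.76·e^(−0.0493·4/12) + 2.34·e^(−0.0493·9/12) = 3.9864
Current forward F = (S − I)·e^(rT) = (162.40 − 3.9864)·e^(0.0493·15/12) = 158.4136 × 1.063563 = 168.4828
Value (long) = (F − K)·e^(−rT) = (168.4828 − 190.39) × 0.940235 = -20.5979
Value = -S$20.60

-S$20.60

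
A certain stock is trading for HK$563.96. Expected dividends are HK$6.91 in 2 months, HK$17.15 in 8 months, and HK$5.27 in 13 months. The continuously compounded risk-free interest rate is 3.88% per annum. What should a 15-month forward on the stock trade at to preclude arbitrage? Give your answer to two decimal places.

HK$561.93

PV(dividends) I = 6.91·e^(−0.0388·2/12) + 17.15·e^(−0.0388·8/12) + 5.27·e^(−0.0388·13/12)
I = 6.8655 + 16.7121 + 5.0531 = 28.6307
F = (S − I)·e^(rT) = (563.96 − 28.6307) · e^(0.0388·15/12)
= 535.3293 · e^0.048500 = 535.3293 × 1.049695 = HK$561.93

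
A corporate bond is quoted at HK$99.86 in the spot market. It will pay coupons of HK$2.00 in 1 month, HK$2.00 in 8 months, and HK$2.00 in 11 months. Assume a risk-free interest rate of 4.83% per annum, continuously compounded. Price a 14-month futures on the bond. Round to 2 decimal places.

PV(coupons) I = 2.00·e^(−0.0483·1/12) + 2.00·e^(−0.0483·8/12) + 2.00·e^(−0.0483·11/12)
I = 1.9920 + 1.9366 + 1.9134 = 5.8420
F = (S − I)·e^(rT) = (99.86 − 5.8420) · e^(0.0483·14/12)
= 94.0180 · e^0.056350 = 94.0180 × 1.057968 = HK$99.47

HK$99.47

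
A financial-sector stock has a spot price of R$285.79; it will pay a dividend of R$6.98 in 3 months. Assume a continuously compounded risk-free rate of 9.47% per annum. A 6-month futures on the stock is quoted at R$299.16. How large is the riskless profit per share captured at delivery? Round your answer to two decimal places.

R$6.66 per share

PV(dividends) I = 6.98·e^(−0.0947·3/12) = 6.8167
Fair futures F* = (S − I)·e^(rT) = (285.79 − 6.8167)·e^0.047350 = 278.9733 × 1.048489 = 292.5004
Market R$299.16 > fair 292.5004: forward overpriced → cash-and-carry (borrow at r, buy the stock and collect the dividends, short the forward).
Profit at T = |F_mkt − F*| = |299.16 − 292.5004| = R$6.66 per share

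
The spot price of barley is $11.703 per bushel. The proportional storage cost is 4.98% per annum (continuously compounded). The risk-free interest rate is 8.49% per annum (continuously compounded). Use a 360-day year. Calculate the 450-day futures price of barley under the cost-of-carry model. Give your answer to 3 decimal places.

$13.849 per bushel

Net carry = r + u − y = 0.0849 + 0.0498 − 0.0000 = 0.1347
F = S·e^((r+u−y)T) = 11.703 · e^(0.1347 × 450/360) = 11.703 · e^0.168375
= 11.703 × 1.183380 = $13.849 per bushel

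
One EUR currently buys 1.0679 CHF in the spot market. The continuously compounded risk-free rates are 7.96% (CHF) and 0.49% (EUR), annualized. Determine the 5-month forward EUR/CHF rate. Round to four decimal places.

F = S·e^((r_CHF − r_EUR)T) = 1.0679 · e^((0.0796 − 0.0049) × 5/12)
= 1.0679 · e^0.031125 = 1.0679 × 1.031614
F = 1.1017 CHF per EUR

1.1017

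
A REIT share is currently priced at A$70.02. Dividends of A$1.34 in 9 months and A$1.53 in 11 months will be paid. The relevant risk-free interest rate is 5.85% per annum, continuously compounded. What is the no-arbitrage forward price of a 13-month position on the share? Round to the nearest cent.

A$71.69

PV(dividends) I = 1.34·e^(−0.0585·9/12) + 1.53·e^(−0.0585·11/12)
I = 1.2825 + 1.4501 = 2.7326
F = (S − I)·e^(rT) = (70.02 − 2.7326) · e^(0.0585·13/12)
= 67.2874 · e^0.063375 = 67.2874 × 1.065426 = A$71.69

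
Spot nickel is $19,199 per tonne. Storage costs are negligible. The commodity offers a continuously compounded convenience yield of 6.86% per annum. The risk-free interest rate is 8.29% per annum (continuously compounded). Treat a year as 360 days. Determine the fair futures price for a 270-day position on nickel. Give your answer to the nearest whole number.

Net carry = r + u − y = 0.0829 + 0.0000 − 0.0686 = 0.0143
F = S·e^((r+u−y)T) = 19199 · e^(0.0143 × 270/360) = 19199 · e^0.010725
= 19199 × 1.010783 = $19,406 per tonne

$19,406 per tonne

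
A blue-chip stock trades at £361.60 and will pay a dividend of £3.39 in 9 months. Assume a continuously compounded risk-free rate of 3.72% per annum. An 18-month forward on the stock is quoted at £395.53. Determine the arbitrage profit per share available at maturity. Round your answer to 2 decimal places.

PV(dividends) I = 3.39·e^(−0.0372·9/12) = 3.2967
Fair forward F* = (S − I)·e^(rT) = (361.60 − 3.2967)·e^0.055800 = 358.3033 × 1.057386 = 378.8649
Market £395.53 > fair 378.8649: forward overpriced → cash-and-carry (borrow at r, buy the stock and collect the dividends, short the forward).
Profit at T = |F_mkt − F*| = |395.53 − 378.8649| = £16.67 per share

£16.67 per share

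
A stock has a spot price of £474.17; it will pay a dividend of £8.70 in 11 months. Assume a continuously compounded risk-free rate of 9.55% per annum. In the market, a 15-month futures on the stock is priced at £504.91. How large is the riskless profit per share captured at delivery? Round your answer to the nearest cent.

PV(dividends) I = 8.70·e^(−0.0955·11/12) = 7.9708
Fair futures F* = (S − I)·e^(rT) = (474.17 − 7.9708)·e^0.119375 = 466.1992 × 1.126792 = 525.3095
Market £504.91 < fair 525.3095: forward underpriced → reverse cash-and-carry (short the stock, invest proceeds at r, pay the dividends, go long the forward).
Profit at T = |F_mkt − F*| = |504.91 − 525.3095| = £20.40 per share

£20.40 per share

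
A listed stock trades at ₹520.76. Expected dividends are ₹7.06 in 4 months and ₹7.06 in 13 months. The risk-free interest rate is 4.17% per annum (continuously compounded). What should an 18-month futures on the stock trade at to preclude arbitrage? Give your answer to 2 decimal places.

PV(dividends) I = 7.06·e^(−0.0417·4/12) + 7.06·e^(−0.0417·13/12)
I = 6.9625 + 6.7482 = 13.7107
F = (S − I)·e^(rT) = (520.76 − 13.7107) · e^(0.0417·18/12)
= 507.0493 · e^0.062550 = 507.0493 × 1.064548 = ₹539.78

₹539.78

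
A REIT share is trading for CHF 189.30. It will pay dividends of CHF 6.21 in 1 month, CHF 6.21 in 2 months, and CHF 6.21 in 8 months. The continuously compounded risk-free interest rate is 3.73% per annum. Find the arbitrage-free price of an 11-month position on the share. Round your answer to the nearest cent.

CHF 176.82

PV(dividends) I = 6.21·e^(−0.0373·1/12) + 6.21·e^(−0.0373·2/12) + 6.21·e^(−0.0373·8/12)
I = 6.1907 + 6.1715 + 6.0575 = 18.4197
F = (S − I)·e^(rT) = (189.30 − 18.4197) · e^(0.0373·11/12)
= 170.8803 · e^0.034192 = 170.8803 × 1.034783 = CHF 176.82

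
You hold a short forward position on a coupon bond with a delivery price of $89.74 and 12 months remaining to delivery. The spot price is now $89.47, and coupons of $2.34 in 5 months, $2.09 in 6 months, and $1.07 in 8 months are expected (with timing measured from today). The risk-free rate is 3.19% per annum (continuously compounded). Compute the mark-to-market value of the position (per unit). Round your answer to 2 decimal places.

PV(remaining coupons) I = 2.34·e^(−0.0319·5/12) + 2.09·e^(−0.0319·6/12) + 1.07·e^(−0.0319·8/12) = 5.4135
Current forward F = (S − I)·e^(rT) = (89.47 − 5.4135)·e^(0.0319·12/12) = 84.0565 × 1.032414 = 86.7811
Value (long) = (F − K)·e^(−rT) = (86.7811 − 89.74) × 0.968603 = -2.8660
Short position value = −(long value) = $2.87

$2.87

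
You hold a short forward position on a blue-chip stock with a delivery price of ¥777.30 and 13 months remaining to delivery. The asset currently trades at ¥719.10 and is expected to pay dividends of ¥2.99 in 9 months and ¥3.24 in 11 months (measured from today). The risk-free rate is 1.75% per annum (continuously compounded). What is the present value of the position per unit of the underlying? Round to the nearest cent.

¥49.74

PV(remaining dividends) I = 2.99·e^(−0.0175·9/12) + 3.24·e^(−0.0175·11/12) = 6.1395
Current forward F = (S − I)·e^(rT) = (719.10 − 6.1395)·e^(0.0175·13/12) = 712.9605 × 1.019139 = 726.6059
Value (long) = (F − K)·e^(−rT) = (726.6059 − 777.30) × 0.981220 = -49.7421
Short position value = −(long value) = ¥49.74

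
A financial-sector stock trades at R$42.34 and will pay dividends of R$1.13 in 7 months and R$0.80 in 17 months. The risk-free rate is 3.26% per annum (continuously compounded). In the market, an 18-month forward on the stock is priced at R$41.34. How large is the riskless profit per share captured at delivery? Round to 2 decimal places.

R$1.16 per share

PV(dividends) I = 1.13·e^(−0.0326·7/12) + 0.80·e^(−0.0326·17/12) = 1.8726
Fair forward F* = (S − I)·e^(rT) = (42.34 − 1.8726)·e^0.048900 = 40.4674 × 1.050115 = 42.4954
Market R$41.34 < fair 42.4954: forward underpriced → reverse cash-and-carry (short the stock, invest proceeds at r, pay the dividends, go long the forward).
Profit at T = |F_mkt − F*| = |41.34 − 42.4954| = R$1.16 per share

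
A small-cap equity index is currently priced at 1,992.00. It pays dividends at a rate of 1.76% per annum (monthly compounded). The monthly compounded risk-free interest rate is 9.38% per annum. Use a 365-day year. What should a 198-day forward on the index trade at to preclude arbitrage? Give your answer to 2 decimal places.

2,075.67

F = S · (1+r/12)^(12T) / (1+q/12)^(12T)
= 1992.00 × 1.05199194 / 1.00958606 = 1992.00 × 1.04200323
F = 2,075.67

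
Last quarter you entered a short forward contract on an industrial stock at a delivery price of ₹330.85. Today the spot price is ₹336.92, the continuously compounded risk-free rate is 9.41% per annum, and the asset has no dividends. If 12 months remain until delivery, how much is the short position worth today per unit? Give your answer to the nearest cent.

Current fair forward for the remaining 12 months: F = S·e^(r·T), r = 0.0941
F = 336.92 · e^(0.0941 × 12/12) = 336.92 × 1.098670 = 370.1639
Value of long forward = (F − K)·e^(−rT) = (370.1639 − 330.85) · e^(−0.0941·12/12)
= 39.3139 × 0.910192 = 35.78
Short position value = −(long value) = -₹35.78

-₹35.78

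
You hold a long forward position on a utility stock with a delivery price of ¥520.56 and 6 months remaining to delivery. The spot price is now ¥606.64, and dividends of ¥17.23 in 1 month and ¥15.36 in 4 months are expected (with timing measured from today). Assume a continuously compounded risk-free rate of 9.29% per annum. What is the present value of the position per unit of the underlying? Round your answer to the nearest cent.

¥77.72

PV(remaining dividends) I = 17.23·e^(−0.0929·1/12) + 15.36·e^(−0.0929·4/12) = 31.9888
Current forward F = (S − I)·e^(rT) = (606.64 − 31.9888)·e^(0.0929·6/12) = 574.6512 × 1.047546 = 601.9736
Value (long) = (F − K)·e^(−rT) = (601.9736 − 520.56) × 0.954612 = 77.7184
Value = ¥77.72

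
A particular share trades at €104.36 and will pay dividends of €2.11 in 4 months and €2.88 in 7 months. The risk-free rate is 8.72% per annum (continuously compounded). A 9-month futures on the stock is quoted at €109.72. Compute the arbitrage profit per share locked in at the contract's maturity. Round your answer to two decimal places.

€3.42 per share

PV(dividends) I = 2.11·e^(−0.0872·4/12) + 2.88·e^(−0.0872·7/12) = 4.7867
Fair futures F* = (S − I)·e^(rT) = (104.36 − 4.7867)·e^0.065400 = 99.5733 × 1.067586 = 106.3031
Market €109.72 > fair 106.3031: forward overpriced → cash-and-carry (borrow at r, buy the stock and collect the dividends, short the forward).
Profit at T = |F_mkt − F*| = |109.72 − 106.3031| = €3.42 per share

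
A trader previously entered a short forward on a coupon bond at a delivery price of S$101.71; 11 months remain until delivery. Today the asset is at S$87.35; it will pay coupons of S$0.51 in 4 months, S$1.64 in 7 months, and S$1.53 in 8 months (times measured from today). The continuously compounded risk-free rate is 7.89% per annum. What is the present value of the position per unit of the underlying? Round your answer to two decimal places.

PV(remaining coupons) I = 0.51·e^(−0.0789·4/12) + 1.64·e^(−0.0789·7/12) + 1.53·e^(−0.0789·8/12) = 3.5146
Current forward F = (S − I)·e^(rT) = (87.35 − 3.5146)·e^(0.0789·11/12) = 83.8354 × 1.075005 = 90.1235
Value (long) = (F − K)·e^(−rT) = (90.1235 − 101.71) × 0.930229 = -10.7781
Short position value = −(long value) = S$10.78

S$10.78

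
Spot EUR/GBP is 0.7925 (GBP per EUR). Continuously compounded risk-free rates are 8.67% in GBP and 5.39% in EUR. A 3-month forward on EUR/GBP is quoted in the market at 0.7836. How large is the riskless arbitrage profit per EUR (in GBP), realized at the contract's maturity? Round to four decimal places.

Fair forward: F* = S·e^(carry·T), with carry = (r_GBP − r_EUR) = 0.0867 − 0.0539 = 0.0328
F* = 0.7925 · e^(0.0328 × 3/12) = 0.7925 · e^0.008200 = 0.7925 × 1.008234 = 0.7990
Market 0.7836 < fair 0.7990: forward underpriced → reverse cash-and-carry (short spot, go long the forward).
At maturity, profit = |F_mkt − F*| = |0.7836 − 0.7990| = 0.0154 per EUR (in GBP)

0.0154 per EUR (in GBP)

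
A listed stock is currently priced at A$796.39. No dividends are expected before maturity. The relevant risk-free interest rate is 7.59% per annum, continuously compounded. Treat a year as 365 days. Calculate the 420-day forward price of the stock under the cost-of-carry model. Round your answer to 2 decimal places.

F = S·e^(rT) = 796.39 · e^(0.0759 × 420/365)
= 796.39 · e^0.087337 = 796.39 × 1.091264
F = A$869.07

A$869.07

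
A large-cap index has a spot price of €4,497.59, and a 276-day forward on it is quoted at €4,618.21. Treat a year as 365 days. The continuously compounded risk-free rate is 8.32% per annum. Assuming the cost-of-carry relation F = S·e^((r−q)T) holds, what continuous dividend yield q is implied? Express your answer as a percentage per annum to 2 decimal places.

4.82%

From F = S·e^((r−q)T): (r − q) = ln(F/S)/T
ln(4618.21/4497.59) = ln(1.026819) = 0.026466
(r − q) = 0.026466 / (276/365) = 0.035000
q = r − ln(F/S)/T = 0.0832 − 0.035000 = 0.048200
q = 4.82%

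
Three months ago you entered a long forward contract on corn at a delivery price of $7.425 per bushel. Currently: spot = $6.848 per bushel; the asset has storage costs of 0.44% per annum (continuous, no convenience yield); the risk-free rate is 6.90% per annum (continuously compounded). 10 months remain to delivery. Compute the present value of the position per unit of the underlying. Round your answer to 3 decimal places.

Current fair forward for the remaining 10 months: F = S·e^((r + u)·T), (r + u) = 0.0690 + 0.0044 = 0.0734
F = 6.848 · e^(0.0734 × 10/12) = 6.848 × 1.063076 = 7.2799
Value of long forward = (F − K)·e^(−rT) = (7.2799 − 7.425) · e^(−0.0690·10/12)
= -0.1451 × 0.944122 = -0.137

-$0.137 per bushel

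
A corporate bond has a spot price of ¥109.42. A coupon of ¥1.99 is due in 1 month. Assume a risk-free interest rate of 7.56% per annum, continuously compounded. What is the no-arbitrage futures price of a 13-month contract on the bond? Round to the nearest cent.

¥116.61

PV(coupons) I = 1.99·e^(−0.0756·1/12)
I = 1.9775
F = (S − I)·e^(rT) = (109.42 − 1.9775) · e^(0.0756·13/12)
= 107.4425 · e^0.081900 = 107.4425 × 1.085347 = ¥116.61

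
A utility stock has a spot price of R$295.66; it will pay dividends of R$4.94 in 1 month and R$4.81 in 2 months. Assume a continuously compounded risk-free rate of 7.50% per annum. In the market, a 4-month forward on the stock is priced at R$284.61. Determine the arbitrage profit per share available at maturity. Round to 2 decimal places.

PV(dividends) I = 4.94·e^(−0.0750·1/12) + 4.81·e^(−0.0750·2/12) = 9.6595
Fair forward F* = (S − I)·e^(rT) = (295.66 − 9.6595)·e^0.025000 = 286.0005 × 1.025315 = 293.2406
Market R$284.61 < fair 293.2406: forward underpriced → reverse cash-and-carry (short the stock, invest proceeds at r, pay the dividends, go long the forward).
Profit at T = |F_mkt − F*| = |284.61 − 293.2406| = R$8.63 per share

R$8.63 per share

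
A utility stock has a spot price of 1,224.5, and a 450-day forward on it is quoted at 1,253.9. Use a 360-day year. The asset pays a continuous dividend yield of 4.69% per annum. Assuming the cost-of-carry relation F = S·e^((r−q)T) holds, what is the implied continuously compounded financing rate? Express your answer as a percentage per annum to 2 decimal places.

6.59%

From F = S·e^((r−q)T): (r − q) = ln(F/S)/T
ln(1253.9/1224.5) = ln(1.024010) = 0.023726
(r − q) = 0.023726 / (450/360) = 0.018981
r = ln(F/S)/T + q = 0.018981 + 0.0469 = 0.065881
r = 6.59%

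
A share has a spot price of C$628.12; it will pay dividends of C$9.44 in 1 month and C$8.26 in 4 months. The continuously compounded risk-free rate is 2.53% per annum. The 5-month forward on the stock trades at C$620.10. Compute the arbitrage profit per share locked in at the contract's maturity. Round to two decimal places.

C$3.12 per share

PV(dividends) I = 9.44·e^(−0.0253·1/12) + 8.26·e^(−0.0253·4/12) = 17.6108
Fair forward F* = (S − I)·e^(rT) = (628.12 − 17.6108)·e^0.010542 = 610.5092 × 1.010598 = 616.9794
Market C$620.10 > fair 616.9794: forward overpriced → cash-and-carry (borrow at r, buy the stock and collect the dividends, short the forward).
Profit at T = |F_mkt − F*| = |620.10 − 616.9794| = C$3.12 per share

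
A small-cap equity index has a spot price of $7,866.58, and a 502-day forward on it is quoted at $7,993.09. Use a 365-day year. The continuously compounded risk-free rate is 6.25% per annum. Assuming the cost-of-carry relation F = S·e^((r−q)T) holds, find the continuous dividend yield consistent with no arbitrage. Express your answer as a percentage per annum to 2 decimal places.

From F = S·e^((r−q)T): (r − q) = ln(F/S)/T
ln(7993.09/7866.58) = ln(1.016082) = 0.015954
(r − q) = 0.015954 / (502/365) = 0.011600
q = r − ln(F/S)/T = 0.0625 − 0.011600 = 0.050900
q = 5.09%

5.09%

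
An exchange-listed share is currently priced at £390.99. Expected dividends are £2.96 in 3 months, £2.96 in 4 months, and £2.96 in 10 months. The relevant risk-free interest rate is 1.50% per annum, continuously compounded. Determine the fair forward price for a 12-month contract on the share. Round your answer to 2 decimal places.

PV(dividends) I = 2.96·e^(−0.0150·3/12) + 2.96·e^(−0.0150·4/12) + 2.96·e^(−0.0150·10/12)
I = 2.9489 + 2.9452 + 2.9232 = 8.8173
F = (S − I)·e^(rT) = (390.99 − 8.8173) · e^(0.0150·12/12)
= 382.1727 · e^0.015000 = 382.1727 × 1.015113 = £387.95

£387.95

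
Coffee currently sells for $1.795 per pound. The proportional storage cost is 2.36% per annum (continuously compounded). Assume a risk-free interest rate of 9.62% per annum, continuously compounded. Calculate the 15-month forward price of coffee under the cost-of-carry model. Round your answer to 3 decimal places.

Net carry = r + u − y = 0.0962 + 0.0236 − 0.0000 = 0.1198
F = S·e^((r+u−y)T) = 1.795 · e^(0.1198 × 15/12) = 1.795 · e^0.149750
= 1.795 × 1.161544 = $2.085 per pound

$2.085 per pound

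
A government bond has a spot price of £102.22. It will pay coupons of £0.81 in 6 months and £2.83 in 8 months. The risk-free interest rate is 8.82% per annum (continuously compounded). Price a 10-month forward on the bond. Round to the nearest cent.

£106.31

PV(coupons) I = 0.81·e^(−0.0882·6/12) + 2.83·e^(−0.0882·8/12)
I = 0.7751 + 2.6684 = 3.4435
F = (S − I)·e^(rT) = (102.22 − 3.4435) · e^(0.0882·10/12)
= 98.7765 · e^0.073500 = 98.7765 × 1.076269 = £106.31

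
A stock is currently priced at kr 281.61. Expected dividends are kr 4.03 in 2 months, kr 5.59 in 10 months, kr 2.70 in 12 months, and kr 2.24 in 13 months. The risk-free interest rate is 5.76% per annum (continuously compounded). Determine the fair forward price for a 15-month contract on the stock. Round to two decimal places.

PV(dividends) I = 4.03·e^(−0.0576·2/12) + 5.59·e^(−0.0576·10/12) + 2.70·e^(−0.0576·12/12) + 2.24·e^(−0.0576·13/12)
I = 3.9915 + 5.3280 + 2.5489 + 2.1045 = 13.9729
F = (S − I)·e^(rT) = (281.61 − 13.9729) · e^(0.0576·15/12)
= 267.6371 · e^0.072000 = 267.6371 × 1.074655 = kr 287.62

kr 287.62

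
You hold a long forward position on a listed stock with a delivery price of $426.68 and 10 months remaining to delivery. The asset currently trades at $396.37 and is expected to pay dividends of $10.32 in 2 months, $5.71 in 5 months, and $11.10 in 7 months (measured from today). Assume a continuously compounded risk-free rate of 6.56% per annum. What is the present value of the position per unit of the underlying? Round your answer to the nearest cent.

-$34.06

PV(remaining dividends) I = 10.32·e^(−0.0656·2/12) + 5.71·e^(−0.0656·5/12) + 11.10·e^(−0.0656·7/12) = 26.4471
Current forward F = (S − I)·e^(rT) = (396.37 − 26.4471)·e^(0.0656·10/12) = 369.9229 × 1.056188 = 390.7081
Value (long) = (F − K)·e^(−rT) = (390.7081 − 426.68) × 0.946801 = -34.0582
Value = -$34.06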